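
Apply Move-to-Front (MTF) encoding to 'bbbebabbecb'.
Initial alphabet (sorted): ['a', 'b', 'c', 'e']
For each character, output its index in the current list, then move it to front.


MTF encoding:
'b': index 1 in ['a', 'b', 'c', 'e'] -> ['b', 'a', 'c', 'e']
'b': index 0 in ['b', 'a', 'c', 'e'] -> ['b', 'a', 'c', 'e']
'b': index 0 in ['b', 'a', 'c', 'e'] -> ['b', 'a', 'c', 'e']
'e': index 3 in ['b', 'a', 'c', 'e'] -> ['e', 'b', 'a', 'c']
'b': index 1 in ['e', 'b', 'a', 'c'] -> ['b', 'e', 'a', 'c']
'a': index 2 in ['b', 'e', 'a', 'c'] -> ['a', 'b', 'e', 'c']
'b': index 1 in ['a', 'b', 'e', 'c'] -> ['b', 'a', 'e', 'c']
'b': index 0 in ['b', 'a', 'e', 'c'] -> ['b', 'a', 'e', 'c']
'e': index 2 in ['b', 'a', 'e', 'c'] -> ['e', 'b', 'a', 'c']
'c': index 3 in ['e', 'b', 'a', 'c'] -> ['c', 'e', 'b', 'a']
'b': index 2 in ['c', 'e', 'b', 'a'] -> ['b', 'c', 'e', 'a']


Output: [1, 0, 0, 3, 1, 2, 1, 0, 2, 3, 2]


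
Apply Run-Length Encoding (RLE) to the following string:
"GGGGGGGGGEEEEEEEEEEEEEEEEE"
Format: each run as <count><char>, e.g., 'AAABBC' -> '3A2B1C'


Scanning runs left to right:
  i=0: run of 'G' x 9 -> '9G'
  i=9: run of 'E' x 17 -> '17E'

RLE = 9G17E


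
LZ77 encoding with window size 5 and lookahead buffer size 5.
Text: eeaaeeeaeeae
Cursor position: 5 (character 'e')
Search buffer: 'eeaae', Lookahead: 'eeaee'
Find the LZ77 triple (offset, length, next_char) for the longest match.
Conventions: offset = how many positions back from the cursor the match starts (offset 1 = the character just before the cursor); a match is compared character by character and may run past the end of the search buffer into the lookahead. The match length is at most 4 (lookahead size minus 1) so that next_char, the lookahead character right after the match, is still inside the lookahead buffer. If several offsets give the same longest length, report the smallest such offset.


Try each offset into the search buffer:
  offset=1 (pos 4, char 'e'): match length 2
  offset=2 (pos 3, char 'a'): match length 0
  offset=3 (pos 2, char 'a'): match length 0
  offset=4 (pos 1, char 'e'): match length 1
  offset=5 (pos 0, char 'e'): match length 3
Longest match has length 3 at offset 5.
next_char = character at position 5 + 3 = 8 -> 'e'

Best match: offset=5, length=3 (matching 'eea' starting at position 0)
LZ77 triple: (5, 3, 'e')


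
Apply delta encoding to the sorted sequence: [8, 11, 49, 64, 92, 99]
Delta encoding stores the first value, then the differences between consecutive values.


First value: 8
Deltas:
  11 - 8 = 3
  49 - 11 = 38
  64 - 49 = 15
  92 - 64 = 28
  99 - 92 = 7


Delta encoded: [8, 3, 38, 15, 28, 7]


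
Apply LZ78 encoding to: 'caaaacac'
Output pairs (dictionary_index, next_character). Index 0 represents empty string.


LZ78 encoding steps:
Dictionary: {0: ''}
Step 1: w='' (idx 0), next='c' -> output (0, 'c'), add 'c' as idx 1
Step 2: w='' (idx 0), next='a' -> output (0, 'a'), add 'a' as idx 2
Step 3: w='a' (idx 2), next='a' -> output (2, 'a'), add 'aa' as idx 3
Step 4: w='a' (idx 2), next='c' -> output (2, 'c'), add 'ac' as idx 4
Step 5: w='ac' (idx 4), end of input -> output (4, '')


Encoded: [(0, 'c'), (0, 'a'), (2, 'a'), (2, 'c'), (4, '')]


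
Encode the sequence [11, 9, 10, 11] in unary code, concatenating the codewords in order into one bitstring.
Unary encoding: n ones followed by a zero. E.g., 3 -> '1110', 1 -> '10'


Encode each number as n ones followed by a terminating 0:
  11 -> 111111111110 (12 bits)
  9 -> 1111111110 (10 bits)
  10 -> 11111111110 (11 bits)
  11 -> 111111111110 (12 bits)
Total length = 12 + 10 + 11 + 12 = 45 bits.

Unary([11, 9, 10, 11]) = 111111111110111111111011111111110111111111110 (45 bits)


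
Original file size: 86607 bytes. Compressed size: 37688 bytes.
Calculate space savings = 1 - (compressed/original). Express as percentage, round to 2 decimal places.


ratio = compressed/original = 37688/86607 = 0.435161
savings = 1 - ratio = 1 - 0.435161 = 0.564839
as a percentage: 0.564839 * 100 = 56.48%

Space savings = 1 - 37688/86607 = 56.48%


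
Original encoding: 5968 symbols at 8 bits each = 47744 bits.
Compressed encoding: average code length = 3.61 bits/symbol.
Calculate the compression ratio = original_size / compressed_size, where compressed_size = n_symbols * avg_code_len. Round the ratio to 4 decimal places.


original_size = n_symbols * orig_bits = 5968 * 8 = 47744 bits
compressed_size = n_symbols * avg_code_len = 5968 * 3.61 = 21544.48 bits
ratio = original_size / compressed_size = 47744 / 21544.48 = 2.2161

Compression ratio = 2.2161


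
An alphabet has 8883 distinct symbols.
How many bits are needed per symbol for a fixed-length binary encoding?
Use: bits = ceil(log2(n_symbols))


log2(8883) = 13.1168
Bracket: 2^13 = 8192 < 8883 <= 2^14 = 16384
So ceil(log2(8883)) = 14

bits = ceil(log2(8883)) = ceil(13.1168) = 14 bits


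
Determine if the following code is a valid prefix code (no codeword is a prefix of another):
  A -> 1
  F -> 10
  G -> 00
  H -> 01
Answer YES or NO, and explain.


Checking each pair (does one codeword prefix another?):
  A='1' vs F='10': prefix -- VIOLATION

NO -- this is NOT a valid prefix code. A (1) is a prefix of F (10).


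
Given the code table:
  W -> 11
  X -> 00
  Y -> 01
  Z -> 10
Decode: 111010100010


Decoding:
11 -> W
10 -> Z
10 -> Z
10 -> Z
00 -> X
10 -> Z


Result: WZZZXZ


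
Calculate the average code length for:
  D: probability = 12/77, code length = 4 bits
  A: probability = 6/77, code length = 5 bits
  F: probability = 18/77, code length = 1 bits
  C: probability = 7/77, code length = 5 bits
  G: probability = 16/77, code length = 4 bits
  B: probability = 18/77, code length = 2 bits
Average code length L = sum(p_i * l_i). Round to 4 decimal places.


Weighted contributions p_i * l_i:
  D: (12/77) * 4 = 48/77
  A: (6/77) * 5 = 30/77
  F: (18/77) * 1 = 18/77
  C: (7/77) * 5 = 35/77
  G: (16/77) * 4 = 64/77
  B: (18/77) * 2 = 36/77
Sum = (48 + 30 + 18 + 35 + 64 + 36)/77 = 231/77

L = 231/77 = 3.0000 bits/symbol


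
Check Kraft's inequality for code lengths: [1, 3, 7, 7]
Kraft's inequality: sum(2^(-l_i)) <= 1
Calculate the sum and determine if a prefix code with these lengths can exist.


Sum = 2^(-1) + 2^(-3) + 2^(-7) + 2^(-7)
    = 0.5 + 0.125 + 0.0078125 + 0.0078125
    = 82/128 = 0.640625
Since 0.640625 <= 1, Kraft's inequality IS satisfied.
A prefix code with these lengths CAN exist.

Kraft sum = 0.640625. Satisfied.


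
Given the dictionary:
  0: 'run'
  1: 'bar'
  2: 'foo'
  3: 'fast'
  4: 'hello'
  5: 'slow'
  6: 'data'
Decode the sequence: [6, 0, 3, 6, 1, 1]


Look up each index in the dictionary:
  6 -> 'data'
  0 -> 'run'
  3 -> 'fast'
  6 -> 'data'
  1 -> 'bar'
  1 -> 'bar'

Decoded: "data run fast data bar bar"


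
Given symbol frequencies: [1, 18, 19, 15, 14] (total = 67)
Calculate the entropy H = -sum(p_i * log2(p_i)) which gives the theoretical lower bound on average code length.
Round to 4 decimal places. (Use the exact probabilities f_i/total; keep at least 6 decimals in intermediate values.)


Per-symbol terms -p_i * log2(p_i) with p_i = f_i/67:
  p = 1/67 = 0.014925: log2(p) = -6.066089, -p*log2(p) = 0.090539
  p = 18/67 = 0.268657: log2(p) = -1.896164, -p*log2(p) = 0.509417
  p = 19/67 = 0.283582: log2(p) = -1.818162, -p*log2(p) = 0.515598
  p = 15/67 = 0.223881: log2(p) = -2.159199, -p*log2(p) = 0.483403
  p = 14/67 = 0.208955: log2(p) = -2.258734, -p*log2(p) = 0.471974
H = 0.090539 + 0.509417 + 0.515598 + 0.483403 + 0.471974 = 2.070931

H = 2.0709 bits/symbol


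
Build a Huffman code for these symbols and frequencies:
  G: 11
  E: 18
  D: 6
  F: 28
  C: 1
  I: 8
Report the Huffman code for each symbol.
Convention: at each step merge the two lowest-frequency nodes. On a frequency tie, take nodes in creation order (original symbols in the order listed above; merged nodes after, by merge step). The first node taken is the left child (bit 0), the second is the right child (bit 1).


Huffman tree construction:
Step 1: Merge C(1) + D(6) = 7
Step 2: Merge (C+D)(7) + I(8) = 15
Step 3: Merge G(11) + ((C+D)+I)(15) = 26
Step 4: Merge E(18) + (G+((C+D)+I))(26) = 44
Step 5: Merge F(28) + (E+(G+((C+D)+I)))(44) = 72
Read each symbol's code off the tree from the root (left child = 0, right child = 1).

Codes:
  G: 110 (length 3)
  E: 10 (length 2)
  D: 11101 (length 5)
  F: 0 (length 1)
  C: 11100 (length 5)
  I: 1111 (length 4)
Average code length: 164/72 = 2.2778 bits/symbol


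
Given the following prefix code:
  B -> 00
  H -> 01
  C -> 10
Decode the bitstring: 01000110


Decoding step by step:
Bits 01 -> H
Bits 00 -> B
Bits 01 -> H
Bits 10 -> C


Decoded message: HBHC


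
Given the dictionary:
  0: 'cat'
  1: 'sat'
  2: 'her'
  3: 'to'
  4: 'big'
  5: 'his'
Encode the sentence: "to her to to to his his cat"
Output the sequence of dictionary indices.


Look up each word in the dictionary:
  'to' -> 3
  'her' -> 2
  'to' -> 3
  'to' -> 3
  'to' -> 3
  'his' -> 5
  'his' -> 5
  'cat' -> 0

Encoded: [3, 2, 3, 3, 3, 5, 5, 0]


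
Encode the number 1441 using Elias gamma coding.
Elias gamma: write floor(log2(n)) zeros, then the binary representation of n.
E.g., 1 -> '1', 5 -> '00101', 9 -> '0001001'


num_bits = floor(log2(1441)) + 1 = 11
leading_zeros = num_bits - 1 = 10
binary(1441) = 10110100001

Elias gamma(1441) = '0000000000' + '10110100001' = 000000000010110100001 (21 bits)


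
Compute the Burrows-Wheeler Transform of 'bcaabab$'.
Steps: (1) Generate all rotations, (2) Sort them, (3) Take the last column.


Rotations (sorted):
  0: $bcaabab -> last char: b
  1: aabab$bc -> last char: c
  2: ab$bcaab -> last char: b
  3: abab$bca -> last char: a
  4: b$bcaaba -> last char: a
  5: bab$bcaa -> last char: a
  6: bcaabab$ -> last char: $
  7: caabab$b -> last char: b


BWT = bcbaaa$b


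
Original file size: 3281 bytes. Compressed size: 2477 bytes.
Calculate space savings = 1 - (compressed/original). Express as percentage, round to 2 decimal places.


ratio = compressed/original = 2477/3281 = 0.754953
savings = 1 - ratio = 1 - 0.754953 = 0.245047
as a percentage: 0.245047 * 100 = 24.5%

Space savings = 1 - 2477/3281 = 24.5%


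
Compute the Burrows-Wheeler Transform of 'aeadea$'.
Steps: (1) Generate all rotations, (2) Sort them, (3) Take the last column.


Rotations (sorted):
  0: $aeadea -> last char: a
  1: a$aeade -> last char: e
  2: adea$ae -> last char: e
  3: aeadea$ -> last char: $
  4: dea$aea -> last char: a
  5: ea$aead -> last char: d
  6: eadea$a -> last char: a


BWT = aee$ada


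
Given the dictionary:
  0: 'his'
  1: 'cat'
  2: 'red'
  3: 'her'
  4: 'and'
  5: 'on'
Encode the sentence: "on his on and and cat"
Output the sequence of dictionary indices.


Look up each word in the dictionary:
  'on' -> 5
  'his' -> 0
  'on' -> 5
  'and' -> 4
  'and' -> 4
  'cat' -> 1

Encoded: [5, 0, 5, 4, 4, 1]


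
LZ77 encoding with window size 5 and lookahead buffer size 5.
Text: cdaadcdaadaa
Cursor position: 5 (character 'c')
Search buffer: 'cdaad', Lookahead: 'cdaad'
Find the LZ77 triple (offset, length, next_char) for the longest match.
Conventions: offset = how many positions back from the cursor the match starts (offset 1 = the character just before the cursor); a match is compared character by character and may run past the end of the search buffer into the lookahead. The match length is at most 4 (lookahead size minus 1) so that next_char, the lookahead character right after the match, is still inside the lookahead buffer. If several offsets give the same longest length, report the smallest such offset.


Try each offset into the search buffer:
  offset=1 (pos 4, char 'd'): match length 0
  offset=2 (pos 3, char 'a'): match length 0
  offset=3 (pos 2, char 'a'): match length 0
  offset=4 (pos 1, char 'd'): match length 0
  offset=5 (pos 0, char 'c'): match length 4
Longest match has length 4 at offset 5.
next_char = character at position 5 + 4 = 9 -> 'd'

Best match: offset=5, length=4 (matching 'cdaa' starting at position 0)
LZ77 triple: (5, 4, 'd')


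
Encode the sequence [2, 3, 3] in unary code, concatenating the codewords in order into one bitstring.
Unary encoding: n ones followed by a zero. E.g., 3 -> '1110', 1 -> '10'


Encode each number as n ones followed by a terminating 0:
  2 -> 110 (3 bits)
  3 -> 1110 (4 bits)
  3 -> 1110 (4 bits)
Total length = 3 + 4 + 4 = 11 bits.

Unary([2, 3, 3]) = 11011101110 (11 bits)


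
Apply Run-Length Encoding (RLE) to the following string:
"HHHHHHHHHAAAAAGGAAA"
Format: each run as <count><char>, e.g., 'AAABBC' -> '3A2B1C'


Scanning runs left to right:
  i=0: run of 'H' x 9 -> '9H'
  i=9: run of 'A' x 5 -> '5A'
  i=14: run of 'G' x 2 -> '2G'
  i=16: run of 'A' x 3 -> '3A'

RLE = 9H5A2G3A


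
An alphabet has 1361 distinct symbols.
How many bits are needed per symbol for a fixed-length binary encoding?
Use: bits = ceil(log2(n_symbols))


log2(1361) = 10.4105
Bracket: 2^10 = 1024 < 1361 <= 2^11 = 2048
So ceil(log2(1361)) = 11

bits = ceil(log2(1361)) = ceil(10.4105) = 11 bits


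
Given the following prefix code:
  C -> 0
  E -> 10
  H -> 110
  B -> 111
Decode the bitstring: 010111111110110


Decoding step by step:
Bits 0 -> C
Bits 10 -> E
Bits 111 -> B
Bits 111 -> B
Bits 110 -> H
Bits 110 -> H


Decoded message: CEBBHH


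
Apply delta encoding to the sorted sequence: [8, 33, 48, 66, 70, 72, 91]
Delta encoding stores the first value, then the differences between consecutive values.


First value: 8
Deltas:
  33 - 8 = 25
  48 - 33 = 15
  66 - 48 = 18
  70 - 66 = 4
  72 - 70 = 2
  91 - 72 = 19


Delta encoded: [8, 25, 15, 18, 4, 2, 19]


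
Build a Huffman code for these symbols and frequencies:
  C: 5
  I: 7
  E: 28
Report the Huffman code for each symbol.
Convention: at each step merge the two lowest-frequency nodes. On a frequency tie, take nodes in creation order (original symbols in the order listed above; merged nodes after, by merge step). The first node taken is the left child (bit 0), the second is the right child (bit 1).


Huffman tree construction:
Step 1: Merge C(5) + I(7) = 12
Step 2: Merge (C+I)(12) + E(28) = 40
Read each symbol's code off the tree from the root (left child = 0, right child = 1).

Codes:
  C: 00 (length 2)
  I: 01 (length 2)
  E: 1 (length 1)
Average code length: 52/40 = 1.3000 bits/symbol


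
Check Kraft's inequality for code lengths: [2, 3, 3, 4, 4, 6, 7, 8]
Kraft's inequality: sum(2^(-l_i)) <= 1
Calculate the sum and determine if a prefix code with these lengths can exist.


Sum = 2^(-2) + 2^(-3) + 2^(-3) + 2^(-4) + 2^(-4) + 2^(-6) + 2^(-7) + 2^(-8)
    = 0.25 + 0.125 + 0.125 + 0.0625 + 0.0625 + 0.015625 + 0.0078125 + 0.00390625
    = 167/256 = 0.65234375
Since 0.65234375 <= 1, Kraft's inequality IS satisfied.
A prefix code with these lengths CAN exist.

Kraft sum = 0.65234375. Satisfied.


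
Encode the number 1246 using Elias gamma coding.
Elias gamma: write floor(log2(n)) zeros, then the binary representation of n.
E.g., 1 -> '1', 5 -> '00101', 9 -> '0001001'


num_bits = floor(log2(1246)) + 1 = 11
leading_zeros = num_bits - 1 = 10
binary(1246) = 10011011110

Elias gamma(1246) = '0000000000' + '10011011110' = 000000000010011011110 (21 bits)


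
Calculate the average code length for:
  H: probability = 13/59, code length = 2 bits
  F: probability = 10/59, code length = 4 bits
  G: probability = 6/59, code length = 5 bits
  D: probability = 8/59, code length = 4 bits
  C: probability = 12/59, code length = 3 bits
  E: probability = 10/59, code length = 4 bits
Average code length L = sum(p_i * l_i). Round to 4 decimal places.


Weighted contributions p_i * l_i:
  H: (13/59) * 2 = 26/59
  F: (10/59) * 4 = 40/59
  G: (6/59) * 5 = 30/59
  D: (8/59) * 4 = 32/59
  C: (12/59) * 3 = 36/59
  E: (10/59) * 4 = 40/59
Sum = (26 + 40 + 30 + 32 + 36 + 40)/59 = 204/59

L = 204/59 = 3.4576 bits/symbol


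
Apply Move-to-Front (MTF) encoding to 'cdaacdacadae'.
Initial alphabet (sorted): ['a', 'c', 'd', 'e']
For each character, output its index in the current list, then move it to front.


MTF encoding:
'c': index 1 in ['a', 'c', 'd', 'e'] -> ['c', 'a', 'd', 'e']
'd': index 2 in ['c', 'a', 'd', 'e'] -> ['d', 'c', 'a', 'e']
'a': index 2 in ['d', 'c', 'a', 'e'] -> ['a', 'd', 'c', 'e']
'a': index 0 in ['a', 'd', 'c', 'e'] -> ['a', 'd', 'c', 'e']
'c': index 2 in ['a', 'd', 'c', 'e'] -> ['c', 'a', 'd', 'e']
'd': index 2 in ['c', 'a', 'd', 'e'] -> ['d', 'c', 'a', 'e']
'a': index 2 in ['d', 'c', 'a', 'e'] -> ['a', 'd', 'c', 'e']
'c': index 2 in ['a', 'd', 'c', 'e'] -> ['c', 'a', 'd', 'e']
'a': index 1 in ['c', 'a', 'd', 'e'] -> ['a', 'c', 'd', 'e']
'd': index 2 in ['a', 'c', 'd', 'e'] -> ['d', 'a', 'c', 'e']
'a': index 1 in ['d', 'a', 'c', 'e'] -> ['a', 'd', 'c', 'e']
'e': index 3 in ['a', 'd', 'c', 'e'] -> ['e', 'a', 'd', 'c']


Output: [1, 2, 2, 0, 2, 2, 2, 2, 1, 2, 1, 3]


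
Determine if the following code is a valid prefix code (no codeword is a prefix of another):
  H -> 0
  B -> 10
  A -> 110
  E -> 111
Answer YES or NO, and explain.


Checking each pair (does one codeword prefix another?):
  H='0' vs B='10': no prefix
  H='0' vs A='110': no prefix
  H='0' vs E='111': no prefix
  B='10' vs H='0': no prefix
  B='10' vs A='110': no prefix
  B='10' vs E='111': no prefix
  A='110' vs H='0': no prefix
  A='110' vs B='10': no prefix
  A='110' vs E='111': no prefix
  E='111' vs H='0': no prefix
  E='111' vs B='10': no prefix
  E='111' vs A='110': no prefix
No violation found over all pairs.

YES -- this is a valid prefix code. No codeword is a prefix of any other codeword.


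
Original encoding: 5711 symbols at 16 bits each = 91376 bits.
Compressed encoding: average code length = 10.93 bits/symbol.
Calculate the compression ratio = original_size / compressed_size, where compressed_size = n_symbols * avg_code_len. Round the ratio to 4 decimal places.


original_size = n_symbols * orig_bits = 5711 * 16 = 91376 bits
compressed_size = n_symbols * avg_code_len = 5711 * 10.93 = 62421.23 bits
ratio = original_size / compressed_size = 91376 / 62421.23 = 1.4639

Compression ratio = 1.4639


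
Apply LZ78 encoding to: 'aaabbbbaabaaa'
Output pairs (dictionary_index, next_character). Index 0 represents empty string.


LZ78 encoding steps:
Dictionary: {0: ''}
Step 1: w='' (idx 0), next='a' -> output (0, 'a'), add 'a' as idx 1
Step 2: w='a' (idx 1), next='a' -> output (1, 'a'), add 'aa' as idx 2
Step 3: w='' (idx 0), next='b' -> output (0, 'b'), add 'b' as idx 3
Step 4: w='b' (idx 3), next='b' -> output (3, 'b'), add 'bb' as idx 4
Step 5: w='b' (idx 3), next='a' -> output (3, 'a'), add 'ba' as idx 5
Step 6: w='a' (idx 1), next='b' -> output (1, 'b'), add 'ab' as idx 6
Step 7: w='aa' (idx 2), next='a' -> output (2, 'a'), add 'aaa' as idx 7


Encoded: [(0, 'a'), (1, 'a'), (0, 'b'), (3, 'b'), (3, 'a'), (1, 'b'), (2, 'a')]


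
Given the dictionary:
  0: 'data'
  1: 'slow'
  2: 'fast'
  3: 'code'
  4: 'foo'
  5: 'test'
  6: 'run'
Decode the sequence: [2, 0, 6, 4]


Look up each index in the dictionary:
  2 -> 'fast'
  0 -> 'data'
  6 -> 'run'
  4 -> 'foo'

Decoded: "fast data run foo"


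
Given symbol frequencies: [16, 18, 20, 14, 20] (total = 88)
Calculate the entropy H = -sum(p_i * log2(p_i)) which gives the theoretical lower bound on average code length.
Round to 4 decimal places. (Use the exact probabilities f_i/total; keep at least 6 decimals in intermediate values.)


Per-symbol terms -p_i * log2(p_i) with p_i = f_i/88:
  p = 16/88 = 0.181818: log2(p) = -2.459432, -p*log2(p) = 0.447169
  p = 18/88 = 0.204545: log2(p) = -2.289507, -p*log2(p) = 0.468308
  p = 20/88 = 0.227273: log2(p) = -2.137504, -p*log2(p) = 0.485796
  p = 14/88 = 0.159091: log2(p) = -2.652077, -p*log2(p) = 0.421921
  p = 20/88 = 0.227273: log2(p) = -2.137504, -p*log2(p) = 0.485796
H = 0.447169 + 0.468308 + 0.485796 + 0.421921 + 0.485796 = 2.308990

H = 2.309 bits/symbol


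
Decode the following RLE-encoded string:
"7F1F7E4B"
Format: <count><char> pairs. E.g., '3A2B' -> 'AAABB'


Expanding each <count><char> pair:
  7F -> 'FFFFFFF'
  1F -> 'F'
  7E -> 'EEEEEEE'
  4B -> 'BBBB'

Decoded = FFFFFFFFEEEEEEEBBBB


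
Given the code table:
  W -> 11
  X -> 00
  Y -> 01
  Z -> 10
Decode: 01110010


Decoding:
01 -> Y
11 -> W
00 -> X
10 -> Z


Result: YWXZ


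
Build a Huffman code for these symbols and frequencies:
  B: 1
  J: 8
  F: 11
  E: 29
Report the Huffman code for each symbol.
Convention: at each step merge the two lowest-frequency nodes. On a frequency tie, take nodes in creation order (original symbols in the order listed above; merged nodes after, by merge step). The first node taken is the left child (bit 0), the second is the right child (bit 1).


Huffman tree construction:
Step 1: Merge B(1) + J(8) = 9
Step 2: Merge (B+J)(9) + F(11) = 20
Step 3: Merge ((B+J)+F)(20) + E(29) = 49
Read each symbol's code off the tree from the root (left child = 0, right child = 1).

Codes:
  B: 000 (length 3)
  J: 001 (length 3)
  F: 01 (length 2)
  E: 1 (length 1)
Average code length: 78/49 = 1.5918 bits/symbol


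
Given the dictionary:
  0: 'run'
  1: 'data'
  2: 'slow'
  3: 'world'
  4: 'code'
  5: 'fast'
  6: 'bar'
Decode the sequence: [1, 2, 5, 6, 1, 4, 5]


Look up each index in the dictionary:
  1 -> 'data'
  2 -> 'slow'
  5 -> 'fast'
  6 -> 'bar'
  1 -> 'data'
  4 -> 'code'
  5 -> 'fast'

Decoded: "data slow fast bar data code fast"


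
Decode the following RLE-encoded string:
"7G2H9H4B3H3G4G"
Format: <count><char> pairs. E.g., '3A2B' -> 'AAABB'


Expanding each <count><char> pair:
  7G -> 'GGGGGGG'
  2H -> 'HH'
  9H -> 'HHHHHHHHH'
  4B -> 'BBBB'
  3H -> 'HHH'
  3G -> 'GGG'
  4G -> 'GGGG'

Decoded = GGGGGGGHHHHHHHHHHHBBBBHHHGGGGGGG


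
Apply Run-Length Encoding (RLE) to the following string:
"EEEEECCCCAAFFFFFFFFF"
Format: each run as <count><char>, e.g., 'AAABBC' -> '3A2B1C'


Scanning runs left to right:
  i=0: run of 'E' x 5 -> '5E'
  i=5: run of 'C' x 4 -> '4C'
  i=9: run of 'A' x 2 -> '2A'
  i=11: run of 'F' x 9 -> '9F'

RLE = 5E4C2A9F


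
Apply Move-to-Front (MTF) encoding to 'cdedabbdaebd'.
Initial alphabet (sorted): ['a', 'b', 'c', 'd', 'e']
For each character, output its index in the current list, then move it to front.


MTF encoding:
'c': index 2 in ['a', 'b', 'c', 'd', 'e'] -> ['c', 'a', 'b', 'd', 'e']
'd': index 3 in ['c', 'a', 'b', 'd', 'e'] -> ['d', 'c', 'a', 'b', 'e']
'e': index 4 in ['d', 'c', 'a', 'b', 'e'] -> ['e', 'd', 'c', 'a', 'b']
'd': index 1 in ['e', 'd', 'c', 'a', 'b'] -> ['d', 'e', 'c', 'a', 'b']
'a': index 3 in ['d', 'e', 'c', 'a', 'b'] -> ['a', 'd', 'e', 'c', 'b']
'b': index 4 in ['a', 'd', 'e', 'c', 'b'] -> ['b', 'a', 'd', 'e', 'c']
'b': index 0 in ['b', 'a', 'd', 'e', 'c'] -> ['b', 'a', 'd', 'e', 'c']
'd': index 2 in ['b', 'a', 'd', 'e', 'c'] -> ['d', 'b', 'a', 'e', 'c']
'a': index 2 in ['d', 'b', 'a', 'e', 'c'] -> ['a', 'd', 'b', 'e', 'c']
'e': index 3 in ['a', 'd', 'b', 'e', 'c'] -> ['e', 'a', 'd', 'b', 'c']
'b': index 3 in ['e', 'a', 'd', 'b', 'c'] -> ['b', 'e', 'a', 'd', 'c']
'd': index 3 in ['b', 'e', 'a', 'd', 'c'] -> ['d', 'b', 'e', 'a', 'c']


Output: [2, 3, 4, 1, 3, 4, 0, 2, 2, 3, 3, 3]


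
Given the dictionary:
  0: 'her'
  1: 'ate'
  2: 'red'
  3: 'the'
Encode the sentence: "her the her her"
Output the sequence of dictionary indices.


Look up each word in the dictionary:
  'her' -> 0
  'the' -> 3
  'her' -> 0
  'her' -> 0

Encoded: [0, 3, 0, 0]


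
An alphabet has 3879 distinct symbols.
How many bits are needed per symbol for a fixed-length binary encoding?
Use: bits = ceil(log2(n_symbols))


log2(3879) = 11.9215
Bracket: 2^11 = 2048 < 3879 <= 2^12 = 4096
So ceil(log2(3879)) = 12

bits = ceil(log2(3879)) = ceil(11.9215) = 12 bits


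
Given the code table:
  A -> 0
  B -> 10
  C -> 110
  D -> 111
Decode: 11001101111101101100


Decoding:
110 -> C
0 -> A
110 -> C
111 -> D
110 -> C
110 -> C
110 -> C
0 -> A


Result: CACDCCCA


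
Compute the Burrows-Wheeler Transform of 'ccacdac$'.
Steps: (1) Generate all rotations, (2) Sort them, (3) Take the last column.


Rotations (sorted):
  0: $ccacdac -> last char: c
  1: ac$ccacd -> last char: d
  2: acdac$cc -> last char: c
  3: c$ccacda -> last char: a
  4: cacdac$c -> last char: c
  5: ccacdac$ -> last char: $
  6: cdac$cca -> last char: a
  7: dac$ccac -> last char: c


BWT = cdcac$ac


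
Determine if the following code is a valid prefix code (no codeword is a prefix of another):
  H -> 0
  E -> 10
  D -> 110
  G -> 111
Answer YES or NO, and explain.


Checking each pair (does one codeword prefix another?):
  H='0' vs E='10': no prefix
  H='0' vs D='110': no prefix
  H='0' vs G='111': no prefix
  E='10' vs H='0': no prefix
  E='10' vs D='110': no prefix
  E='10' vs G='111': no prefix
  D='110' vs H='0': no prefix
  D='110' vs E='10': no prefix
  D='110' vs G='111': no prefix
  G='111' vs H='0': no prefix
  G='111' vs E='10': no prefix
  G='111' vs D='110': no prefix
No violation found over all pairs.

YES -- this is a valid prefix code. No codeword is a prefix of any other codeword.


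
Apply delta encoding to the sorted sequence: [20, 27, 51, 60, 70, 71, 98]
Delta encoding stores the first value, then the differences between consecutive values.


First value: 20
Deltas:
  27 - 20 = 7
  51 - 27 = 24
  60 - 51 = 9
  70 - 60 = 10
  71 - 70 = 1
  98 - 71 = 27


Delta encoded: [20, 7, 24, 9, 10, 1, 27]


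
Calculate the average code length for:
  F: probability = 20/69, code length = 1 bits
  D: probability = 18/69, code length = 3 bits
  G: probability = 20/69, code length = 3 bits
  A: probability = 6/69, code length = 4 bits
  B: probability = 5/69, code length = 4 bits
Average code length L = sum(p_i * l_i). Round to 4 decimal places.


Weighted contributions p_i * l_i:
  F: (20/69) * 1 = 20/69
  D: (18/69) * 3 = 54/69
  G: (20/69) * 3 = 60/69
  A: (6/69) * 4 = 24/69
  B: (5/69) * 4 = 20/69
Sum = (20 + 54 + 60 + 24 + 20)/69 = 178/69

L = 178/69 = 2.5797 bits/symbol


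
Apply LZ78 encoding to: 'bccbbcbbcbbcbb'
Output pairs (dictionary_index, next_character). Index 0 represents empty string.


LZ78 encoding steps:
Dictionary: {0: ''}
Step 1: w='' (idx 0), next='b' -> output (0, 'b'), add 'b' as idx 1
Step 2: w='' (idx 0), next='c' -> output (0, 'c'), add 'c' as idx 2
Step 3: w='c' (idx 2), next='b' -> output (2, 'b'), add 'cb' as idx 3
Step 4: w='b' (idx 1), next='c' -> output (1, 'c'), add 'bc' as idx 4
Step 5: w='b' (idx 1), next='b' -> output (1, 'b'), add 'bb' as idx 5
Step 6: w='cb' (idx 3), next='b' -> output (3, 'b'), add 'cbb' as idx 6
Step 7: w='cbb' (idx 6), end of input -> output (6, '')


Encoded: [(0, 'b'), (0, 'c'), (2, 'b'), (1, 'c'), (1, 'b'), (3, 'b'), (6, '')]


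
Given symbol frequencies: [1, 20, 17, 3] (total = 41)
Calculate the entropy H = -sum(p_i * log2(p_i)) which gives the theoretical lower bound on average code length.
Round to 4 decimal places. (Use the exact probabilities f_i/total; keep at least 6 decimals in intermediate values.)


Per-symbol terms -p_i * log2(p_i) with p_i = f_i/41:
  p = 1/41 = 0.024390: log2(p) = -5.357552, -p*log2(p) = 0.130672
  p = 20/41 = 0.487805: log2(p) = -1.035624, -p*log2(p) = 0.505182
  p = 17/41 = 0.414634: log2(p) = -1.270089, -p*log2(p) = 0.526622
  p = 3/41 = 0.073171: log2(p) = -3.772590, -p*log2(p) = 0.276043
H = 0.130672 + 0.505182 + 0.526622 + 0.276043 = 1.438519

H = 1.4385 bits/symbol


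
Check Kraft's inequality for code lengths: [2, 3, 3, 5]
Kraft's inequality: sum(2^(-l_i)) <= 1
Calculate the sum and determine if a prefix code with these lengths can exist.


Sum = 2^(-2) + 2^(-3) + 2^(-3) + 2^(-5)
    = 0.25 + 0.125 + 0.125 + 0.03125
    = 17/32 = 0.53125
Since 0.53125 <= 1, Kraft's inequality IS satisfied.
A prefix code with these lengths CAN exist.

Kraft sum = 0.53125. Satisfied.


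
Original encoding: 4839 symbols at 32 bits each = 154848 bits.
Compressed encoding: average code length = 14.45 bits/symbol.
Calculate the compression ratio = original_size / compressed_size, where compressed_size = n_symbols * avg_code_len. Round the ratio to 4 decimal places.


original_size = n_symbols * orig_bits = 4839 * 32 = 154848 bits
compressed_size = n_symbols * avg_code_len = 4839 * 14.45 = 69923.55 bits
ratio = original_size / compressed_size = 154848 / 69923.55 = 2.2145

Compression ratio = 2.2145


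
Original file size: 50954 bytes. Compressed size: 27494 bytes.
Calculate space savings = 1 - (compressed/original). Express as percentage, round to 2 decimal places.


ratio = compressed/original = 27494/50954 = 0.539585
savings = 1 - ratio = 1 - 0.539585 = 0.460415
as a percentage: 0.460415 * 100 = 46.04%

Space savings = 1 - 27494/50954 = 46.04%


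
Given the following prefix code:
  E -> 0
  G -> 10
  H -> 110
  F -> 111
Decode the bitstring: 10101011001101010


Decoding step by step:
Bits 10 -> G
Bits 10 -> G
Bits 10 -> G
Bits 110 -> H
Bits 0 -> E
Bits 110 -> H
Bits 10 -> G
Bits 10 -> G


Decoded message: GGGHEHGG


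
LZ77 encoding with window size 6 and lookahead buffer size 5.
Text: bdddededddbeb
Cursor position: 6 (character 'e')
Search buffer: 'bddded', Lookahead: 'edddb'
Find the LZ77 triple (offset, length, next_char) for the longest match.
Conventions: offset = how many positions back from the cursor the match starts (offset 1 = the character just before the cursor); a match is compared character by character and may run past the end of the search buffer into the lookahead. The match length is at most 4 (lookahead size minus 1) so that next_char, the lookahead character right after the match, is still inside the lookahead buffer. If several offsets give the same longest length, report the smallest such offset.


Try each offset into the search buffer:
  offset=1 (pos 5, char 'd'): match length 0
  offset=2 (pos 4, char 'e'): match length 2
  offset=3 (pos 3, char 'd'): match length 0
  offset=4 (pos 2, char 'd'): match length 0
  offset=5 (pos 1, char 'd'): match length 0
  offset=6 (pos 0, char 'b'): match length 0
Longest match has length 2 at offset 2.
next_char = character at position 6 + 2 = 8 -> 'd'

Best match: offset=2, length=2 (matching 'ed' starting at position 4)
LZ77 triple: (2, 2, 'd')


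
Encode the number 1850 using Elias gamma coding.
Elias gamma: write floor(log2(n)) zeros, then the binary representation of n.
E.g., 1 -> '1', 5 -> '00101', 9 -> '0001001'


num_bits = floor(log2(1850)) + 1 = 11
leading_zeros = num_bits - 1 = 10
binary(1850) = 11100111010

Elias gamma(1850) = '0000000000' + '11100111010' = 000000000011100111010 (21 bits)


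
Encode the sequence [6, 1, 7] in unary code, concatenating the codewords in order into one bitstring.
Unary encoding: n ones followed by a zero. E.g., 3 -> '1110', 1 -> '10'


Encode each number as n ones followed by a terminating 0:
  6 -> 1111110 (7 bits)
  1 -> 10 (2 bits)
  7 -> 11111110 (8 bits)
Total length = 7 + 2 + 8 = 17 bits.

Unary([6, 1, 7]) = 11111101011111110 (17 bits)


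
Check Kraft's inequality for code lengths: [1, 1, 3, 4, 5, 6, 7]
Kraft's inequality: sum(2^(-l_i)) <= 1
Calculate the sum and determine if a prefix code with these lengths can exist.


Sum = 2^(-1) + 2^(-1) + 2^(-3) + 2^(-4) + 2^(-5) + 2^(-6) + 2^(-7)
    = 0.5 + 0.5 + 0.125 + 0.0625 + 0.03125 + 0.015625 + 0.0078125
    = 159/128 = 1.2421875
Since 1.2421875 > 1, Kraft's inequality is NOT satisfied.
A prefix code with these lengths CANNOT exist.

Kraft sum = 1.2421875. Not satisfied.


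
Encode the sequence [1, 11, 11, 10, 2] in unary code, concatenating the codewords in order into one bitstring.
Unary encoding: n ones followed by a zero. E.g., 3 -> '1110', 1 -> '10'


Encode each number as n ones followed by a terminating 0:
  1 -> 10 (2 bits)
  11 -> 111111111110 (12 bits)
  11 -> 111111111110 (12 bits)
  10 -> 11111111110 (11 bits)
  2 -> 110 (3 bits)
Total length = 2 + 12 + 12 + 11 + 3 = 40 bits.

Unary([1, 11, 11, 10, 2]) = 1011111111111011111111111011111111110110 (40 bits)


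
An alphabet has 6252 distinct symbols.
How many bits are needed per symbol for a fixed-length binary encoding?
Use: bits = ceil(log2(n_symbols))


log2(6252) = 12.6101
Bracket: 2^12 = 4096 < 6252 <= 2^13 = 8192
So ceil(log2(6252)) = 13

bits = ceil(log2(6252)) = ceil(12.6101) = 13 bits


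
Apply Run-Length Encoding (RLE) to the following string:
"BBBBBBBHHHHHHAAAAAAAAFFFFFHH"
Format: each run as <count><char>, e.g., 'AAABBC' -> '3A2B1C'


Scanning runs left to right:
  i=0: run of 'B' x 7 -> '7B'
  i=7: run of 'H' x 6 -> '6H'
  i=13: run of 'A' x 8 -> '8A'
  i=21: run of 'F' x 5 -> '5F'
  i=26: run of 'H' x 2 -> '2H'

RLE = 7B6H8A5F2H


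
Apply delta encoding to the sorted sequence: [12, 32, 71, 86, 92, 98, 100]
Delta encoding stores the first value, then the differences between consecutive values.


First value: 12
Deltas:
  32 - 12 = 20
  71 - 32 = 39
  86 - 71 = 15
  92 - 86 = 6
  98 - 92 = 6
  100 - 98 = 2


Delta encoded: [12, 20, 39, 15, 6, 6, 2]


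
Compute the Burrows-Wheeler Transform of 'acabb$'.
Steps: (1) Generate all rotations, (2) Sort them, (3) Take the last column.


Rotations (sorted):
  0: $acabb -> last char: b
  1: abb$ac -> last char: c
  2: acabb$ -> last char: $
  3: b$acab -> last char: b
  4: bb$aca -> last char: a
  5: cabb$a -> last char: a


BWT = bc$baa


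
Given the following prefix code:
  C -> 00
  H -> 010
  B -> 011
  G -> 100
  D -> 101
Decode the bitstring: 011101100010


Decoding step by step:
Bits 011 -> B
Bits 101 -> D
Bits 100 -> G
Bits 010 -> H


Decoded message: BDGH


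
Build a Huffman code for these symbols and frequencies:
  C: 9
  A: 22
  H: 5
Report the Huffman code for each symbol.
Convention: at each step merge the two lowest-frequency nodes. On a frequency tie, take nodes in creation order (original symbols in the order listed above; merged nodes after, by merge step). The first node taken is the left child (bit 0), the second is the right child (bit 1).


Huffman tree construction:
Step 1: Merge H(5) + C(9) = 14
Step 2: Merge (H+C)(14) + A(22) = 36
Read each symbol's code off the tree from the root (left child = 0, right child = 1).

Codes:
  C: 01 (length 2)
  A: 1 (length 1)
  H: 00 (length 2)
Average code length: 50/36 = 1.3889 bits/symbol


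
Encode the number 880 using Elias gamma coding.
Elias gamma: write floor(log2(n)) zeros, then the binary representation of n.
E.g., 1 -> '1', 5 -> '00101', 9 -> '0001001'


num_bits = floor(log2(880)) + 1 = 10
leading_zeros = num_bits - 1 = 9
binary(880) = 1101110000

Elias gamma(880) = '000000000' + '1101110000' = 0000000001101110000 (19 bits)


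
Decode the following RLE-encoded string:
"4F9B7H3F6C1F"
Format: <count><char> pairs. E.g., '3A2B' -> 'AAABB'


Expanding each <count><char> pair:
  4F -> 'FFFF'
  9B -> 'BBBBBBBBB'
  7H -> 'HHHHHHH'
  3F -> 'FFF'
  6C -> 'CCCCCC'
  1F -> 'F'

Decoded = FFFFBBBBBBBBBHHHHHHHFFFCCCCCCF


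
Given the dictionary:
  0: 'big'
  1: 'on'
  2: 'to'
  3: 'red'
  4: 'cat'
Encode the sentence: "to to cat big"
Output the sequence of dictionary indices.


Look up each word in the dictionary:
  'to' -> 2
  'to' -> 2
  'cat' -> 4
  'big' -> 0

Encoded: [2, 2, 4, 0]


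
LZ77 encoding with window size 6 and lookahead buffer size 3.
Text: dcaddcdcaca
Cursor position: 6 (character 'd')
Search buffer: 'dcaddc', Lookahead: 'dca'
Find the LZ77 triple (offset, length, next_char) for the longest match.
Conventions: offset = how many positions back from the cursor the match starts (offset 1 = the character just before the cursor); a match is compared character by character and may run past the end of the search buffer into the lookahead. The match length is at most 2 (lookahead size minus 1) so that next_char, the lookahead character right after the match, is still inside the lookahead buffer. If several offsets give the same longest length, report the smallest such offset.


Try each offset into the search buffer:
  offset=1 (pos 5, char 'c'): match length 0
  offset=2 (pos 4, char 'd'): match length 2
  offset=3 (pos 3, char 'd'): match length 1
  offset=4 (pos 2, char 'a'): match length 0
  offset=5 (pos 1, char 'c'): match length 0
  offset=6 (pos 0, char 'd'): match length 2
Longest match has length 2, found at offsets 2, 6; take the smallest, offset 2.
next_char = character at position 6 + 2 = 8 -> 'a'

Best match: offset=2, length=2 (matching 'dc' starting at position 4)
LZ77 triple: (2, 2, 'a')


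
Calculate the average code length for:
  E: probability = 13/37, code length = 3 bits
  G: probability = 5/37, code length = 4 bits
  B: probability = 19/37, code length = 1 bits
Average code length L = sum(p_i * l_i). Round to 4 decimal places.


Weighted contributions p_i * l_i:
  E: (13/37) * 3 = 39/37
  G: (5/37) * 4 = 20/37
  B: (19/37) * 1 = 19/37
Sum = (39 + 20 + 19)/37 = 78/37

L = 78/37 = 2.1081 bits/symbol


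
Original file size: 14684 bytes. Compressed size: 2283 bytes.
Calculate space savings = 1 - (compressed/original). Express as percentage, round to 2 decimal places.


ratio = compressed/original = 2283/14684 = 0.155475
savings = 1 - ratio = 1 - 0.155475 = 0.844525
as a percentage: 0.844525 * 100 = 84.45%

Space savings = 1 - 2283/14684 = 84.45%


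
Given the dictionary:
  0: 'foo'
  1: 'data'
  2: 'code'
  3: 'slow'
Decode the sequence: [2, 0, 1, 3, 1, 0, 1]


Look up each index in the dictionary:
  2 -> 'code'
  0 -> 'foo'
  1 -> 'data'
  3 -> 'slow'
  1 -> 'data'
  0 -> 'foo'
  1 -> 'data'

Decoded: "code foo data slow data foo data"


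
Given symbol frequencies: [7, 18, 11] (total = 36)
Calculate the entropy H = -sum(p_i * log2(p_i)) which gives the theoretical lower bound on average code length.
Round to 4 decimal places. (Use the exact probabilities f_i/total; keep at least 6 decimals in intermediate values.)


Per-symbol terms -p_i * log2(p_i) with p_i = f_i/36:
  p = 7/36 = 0.194444: log2(p) = -2.362570, -p*log2(p) = 0.459389
  p = 18/36 = 0.500000: log2(p) = -1.000000, -p*log2(p) = 0.500000
  p = 11/36 = 0.305556: log2(p) = -1.710493, -p*log2(p) = 0.522651
H = 0.459389 + 0.500000 + 0.522651 = 1.482040

H = 1.482 bits/symbol


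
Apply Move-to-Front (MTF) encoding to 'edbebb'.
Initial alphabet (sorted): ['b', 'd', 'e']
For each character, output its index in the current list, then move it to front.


MTF encoding:
'e': index 2 in ['b', 'd', 'e'] -> ['e', 'b', 'd']
'd': index 2 in ['e', 'b', 'd'] -> ['d', 'e', 'b']
'b': index 2 in ['d', 'e', 'b'] -> ['b', 'd', 'e']
'e': index 2 in ['b', 'd', 'e'] -> ['e', 'b', 'd']
'b': index 1 in ['e', 'b', 'd'] -> ['b', 'e', 'd']
'b': index 0 in ['b', 'e', 'd'] -> ['b', 'e', 'd']


Output: [2, 2, 2, 2, 1, 0]


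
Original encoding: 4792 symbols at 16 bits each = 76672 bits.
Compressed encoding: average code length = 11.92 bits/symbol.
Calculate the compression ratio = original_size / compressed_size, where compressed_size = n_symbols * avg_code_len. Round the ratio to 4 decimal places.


original_size = n_symbols * orig_bits = 4792 * 16 = 76672 bits
compressed_size = n_symbols * avg_code_len = 4792 * 11.92 = 57120.64 bits
ratio = original_size / compressed_size = 76672 / 57120.64 = 1.3423

Compression ratio = 1.3423


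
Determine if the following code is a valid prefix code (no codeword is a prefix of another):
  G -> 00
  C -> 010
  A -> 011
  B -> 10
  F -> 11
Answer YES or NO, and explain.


Checking each pair (does one codeword prefix another?):
  G='00' vs C='010': no prefix
  G='00' vs A='011': no prefix
  G='00' vs B='10': no prefix
  G='00' vs F='11': no prefix
  C='010' vs G='00': no prefix
  C='010' vs A='011': no prefix
  C='010' vs B='10': no prefix
  C='010' vs F='11': no prefix
  A='011' vs G='00': no prefix
  A='011' vs C='010': no prefix
  A='011' vs B='10': no prefix
  A='011' vs F='11': no prefix
  B='10' vs G='00': no prefix
  B='10' vs C='010': no prefix
  B='10' vs A='011': no prefix
  B='10' vs F='11': no prefix
  F='11' vs G='00': no prefix
  F='11' vs C='010': no prefix
  F='11' vs A='011': no prefix
  F='11' vs B='10': no prefix
No violation found over all pairs.

YES -- this is a valid prefix code. No codeword is a prefix of any other codeword.


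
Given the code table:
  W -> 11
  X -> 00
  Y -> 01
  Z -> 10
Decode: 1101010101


Decoding:
11 -> W
01 -> Y
01 -> Y
01 -> Y
01 -> Y


Result: WYYYY
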